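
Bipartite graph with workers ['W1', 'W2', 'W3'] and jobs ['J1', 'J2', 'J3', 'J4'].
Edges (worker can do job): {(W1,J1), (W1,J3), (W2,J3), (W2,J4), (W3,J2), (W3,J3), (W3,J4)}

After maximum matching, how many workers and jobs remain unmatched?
Unmatched: 0 workers, 1 jobs

Maximum matching size: 3
Workers: 3 total, 3 matched, 0 unmatched
Jobs: 4 total, 3 matched, 1 unmatched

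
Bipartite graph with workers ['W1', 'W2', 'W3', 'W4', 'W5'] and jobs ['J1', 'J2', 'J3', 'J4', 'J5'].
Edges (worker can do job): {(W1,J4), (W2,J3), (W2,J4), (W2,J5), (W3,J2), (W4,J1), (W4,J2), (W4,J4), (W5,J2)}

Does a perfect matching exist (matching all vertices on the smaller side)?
No, maximum matching has size 4 < 5

Maximum matching has size 4, need 5 for perfect matching.
Unmatched workers: ['W5']
Unmatched jobs: ['J3']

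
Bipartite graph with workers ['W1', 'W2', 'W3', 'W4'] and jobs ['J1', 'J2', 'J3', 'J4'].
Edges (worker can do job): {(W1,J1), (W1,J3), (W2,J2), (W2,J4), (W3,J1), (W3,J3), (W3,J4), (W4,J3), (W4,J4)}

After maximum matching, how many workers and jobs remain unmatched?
Unmatched: 0 workers, 0 jobs

Maximum matching size: 4
Workers: 4 total, 4 matched, 0 unmatched
Jobs: 4 total, 4 matched, 0 unmatched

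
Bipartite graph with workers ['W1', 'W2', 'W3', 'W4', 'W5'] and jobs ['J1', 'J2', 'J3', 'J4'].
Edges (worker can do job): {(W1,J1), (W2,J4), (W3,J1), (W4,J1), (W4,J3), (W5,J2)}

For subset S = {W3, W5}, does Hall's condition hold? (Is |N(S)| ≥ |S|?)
Yes: |N(S)| = 2, |S| = 2

Subset S = {W3, W5}
Neighbors N(S) = {J1, J2}

|N(S)| = 2, |S| = 2
Hall's condition: |N(S)| ≥ |S| is satisfied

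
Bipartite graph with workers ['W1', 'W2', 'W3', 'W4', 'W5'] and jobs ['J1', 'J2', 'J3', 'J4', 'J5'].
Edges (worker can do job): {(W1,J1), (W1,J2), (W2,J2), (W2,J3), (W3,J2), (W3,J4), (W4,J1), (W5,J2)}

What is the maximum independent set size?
Maximum independent set = 6

By König's theorem:
- Min vertex cover = Max matching = 4
- Max independent set = Total vertices - Min vertex cover
- Max independent set = 10 - 4 = 6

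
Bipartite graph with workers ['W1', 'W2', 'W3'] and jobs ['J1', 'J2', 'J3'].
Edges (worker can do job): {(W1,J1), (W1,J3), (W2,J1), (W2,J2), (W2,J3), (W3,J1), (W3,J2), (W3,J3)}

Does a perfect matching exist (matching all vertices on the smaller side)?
Yes, perfect matching exists (size 3)

Perfect matching: {(W1,J1), (W2,J2), (W3,J3)}
All 3 vertices on the smaller side are matched.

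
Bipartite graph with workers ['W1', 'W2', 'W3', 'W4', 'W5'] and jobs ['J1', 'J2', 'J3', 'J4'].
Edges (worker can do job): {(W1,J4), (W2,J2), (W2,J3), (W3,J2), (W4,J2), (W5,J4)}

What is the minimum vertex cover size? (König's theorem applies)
Minimum vertex cover size = 3

By König's theorem: in bipartite graphs,
min vertex cover = max matching = 3

Maximum matching has size 3, so minimum vertex cover also has size 3.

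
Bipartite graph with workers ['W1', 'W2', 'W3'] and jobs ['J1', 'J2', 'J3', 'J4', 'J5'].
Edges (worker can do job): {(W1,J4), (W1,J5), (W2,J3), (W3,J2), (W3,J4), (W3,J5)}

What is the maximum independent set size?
Maximum independent set = 5

By König's theorem:
- Min vertex cover = Max matching = 3
- Max independent set = Total vertices - Min vertex cover
- Max independent set = 8 - 3 = 5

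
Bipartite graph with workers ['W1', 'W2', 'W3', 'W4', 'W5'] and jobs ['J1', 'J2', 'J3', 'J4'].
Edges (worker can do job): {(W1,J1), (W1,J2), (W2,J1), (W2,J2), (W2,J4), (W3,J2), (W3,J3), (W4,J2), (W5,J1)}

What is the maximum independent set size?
Maximum independent set = 5

By König's theorem:
- Min vertex cover = Max matching = 4
- Max independent set = Total vertices - Min vertex cover
- Max independent set = 9 - 4 = 5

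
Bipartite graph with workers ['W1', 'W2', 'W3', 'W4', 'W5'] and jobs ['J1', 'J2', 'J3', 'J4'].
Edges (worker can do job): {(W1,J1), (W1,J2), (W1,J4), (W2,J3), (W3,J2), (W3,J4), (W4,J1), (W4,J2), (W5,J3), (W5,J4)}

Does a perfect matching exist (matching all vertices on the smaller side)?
Yes, perfect matching exists (size 4)

Perfect matching: {(W1,J2), (W3,J4), (W4,J1), (W5,J3)}
All 4 vertices on the smaller side are matched.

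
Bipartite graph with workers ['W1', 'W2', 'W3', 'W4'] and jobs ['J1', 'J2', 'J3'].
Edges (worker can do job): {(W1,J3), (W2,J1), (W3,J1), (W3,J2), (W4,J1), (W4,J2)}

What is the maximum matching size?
Maximum matching size = 3

Maximum matching: {(W1,J3), (W3,J2), (W4,J1)}
Size: 3

This assigns 3 workers to 3 distinct jobs.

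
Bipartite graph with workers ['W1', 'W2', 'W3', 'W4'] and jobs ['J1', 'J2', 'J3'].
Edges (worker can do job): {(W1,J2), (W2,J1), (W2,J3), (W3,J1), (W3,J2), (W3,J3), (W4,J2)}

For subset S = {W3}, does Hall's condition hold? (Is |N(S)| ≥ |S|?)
Yes: |N(S)| = 3, |S| = 1

Subset S = {W3}
Neighbors N(S) = {J1, J2, J3}

|N(S)| = 3, |S| = 1
Hall's condition: |N(S)| ≥ |S| is satisfied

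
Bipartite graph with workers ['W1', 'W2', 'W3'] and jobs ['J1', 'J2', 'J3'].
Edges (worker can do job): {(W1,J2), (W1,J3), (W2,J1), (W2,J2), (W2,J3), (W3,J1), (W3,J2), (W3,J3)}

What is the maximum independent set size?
Maximum independent set = 3

By König's theorem:
- Min vertex cover = Max matching = 3
- Max independent set = Total vertices - Min vertex cover
- Max independent set = 6 - 3 = 3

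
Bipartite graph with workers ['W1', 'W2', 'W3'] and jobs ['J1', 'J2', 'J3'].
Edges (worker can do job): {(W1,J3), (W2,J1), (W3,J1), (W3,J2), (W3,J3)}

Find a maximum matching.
Matching: {(W1,J3), (W2,J1), (W3,J2)}

Maximum matching (size 3):
  W1 → J3
  W2 → J1
  W3 → J2

Each worker is assigned to at most one job, and each job to at most one worker.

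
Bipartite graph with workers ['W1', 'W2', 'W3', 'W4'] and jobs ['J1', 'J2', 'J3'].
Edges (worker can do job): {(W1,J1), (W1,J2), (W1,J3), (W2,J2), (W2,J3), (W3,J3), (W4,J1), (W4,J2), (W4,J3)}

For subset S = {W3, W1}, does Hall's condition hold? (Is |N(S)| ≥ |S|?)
Yes: |N(S)| = 3, |S| = 2

Subset S = {W3, W1}
Neighbors N(S) = {J1, J2, J3}

|N(S)| = 3, |S| = 2
Hall's condition: |N(S)| ≥ |S| is satisfied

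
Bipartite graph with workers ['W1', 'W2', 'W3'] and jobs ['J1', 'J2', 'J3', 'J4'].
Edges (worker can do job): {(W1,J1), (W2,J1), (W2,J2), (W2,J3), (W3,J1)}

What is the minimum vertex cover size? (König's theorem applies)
Minimum vertex cover size = 2

By König's theorem: in bipartite graphs,
min vertex cover = max matching = 2

Maximum matching has size 2, so minimum vertex cover also has size 2.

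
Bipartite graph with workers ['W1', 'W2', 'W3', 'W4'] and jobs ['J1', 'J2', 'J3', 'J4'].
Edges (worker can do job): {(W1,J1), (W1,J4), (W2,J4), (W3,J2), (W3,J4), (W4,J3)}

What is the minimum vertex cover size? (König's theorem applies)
Minimum vertex cover size = 4

By König's theorem: in bipartite graphs,
min vertex cover = max matching = 4

Maximum matching has size 4, so minimum vertex cover also has size 4.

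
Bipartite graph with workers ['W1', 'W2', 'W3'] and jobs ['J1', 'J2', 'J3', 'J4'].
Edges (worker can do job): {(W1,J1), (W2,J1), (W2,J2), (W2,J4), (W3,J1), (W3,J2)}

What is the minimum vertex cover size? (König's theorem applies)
Minimum vertex cover size = 3

By König's theorem: in bipartite graphs,
min vertex cover = max matching = 3

Maximum matching has size 3, so minimum vertex cover also has size 3.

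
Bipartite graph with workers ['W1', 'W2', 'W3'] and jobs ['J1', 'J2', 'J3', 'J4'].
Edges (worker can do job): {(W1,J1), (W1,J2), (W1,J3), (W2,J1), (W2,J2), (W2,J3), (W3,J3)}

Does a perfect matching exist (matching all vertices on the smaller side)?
Yes, perfect matching exists (size 3)

Perfect matching: {(W1,J2), (W2,J1), (W3,J3)}
All 3 vertices on the smaller side are matched.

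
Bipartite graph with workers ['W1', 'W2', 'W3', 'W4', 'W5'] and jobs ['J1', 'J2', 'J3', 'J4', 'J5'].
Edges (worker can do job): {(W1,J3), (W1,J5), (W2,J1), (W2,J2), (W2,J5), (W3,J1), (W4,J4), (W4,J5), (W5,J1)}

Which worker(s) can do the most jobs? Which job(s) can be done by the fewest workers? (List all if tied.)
Most versatile: W2 (3 jobs); Least covered: J2, J3, J4 (1 workers)

Worker degrees (jobs they can do): W1:2, W2:3, W3:1, W4:2, W5:1
Job degrees (workers who can do it): J1:3, J2:1, J3:1, J4:1, J5:3

Maximum worker degree is 3, achieved by: W2
Minimum job degree is 1, achieved by: J2, J3, J4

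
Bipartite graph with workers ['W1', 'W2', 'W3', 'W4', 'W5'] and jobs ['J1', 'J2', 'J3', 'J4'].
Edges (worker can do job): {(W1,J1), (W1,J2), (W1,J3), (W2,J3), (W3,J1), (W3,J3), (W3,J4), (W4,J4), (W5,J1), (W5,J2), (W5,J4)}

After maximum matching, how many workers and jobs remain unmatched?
Unmatched: 1 workers, 0 jobs

Maximum matching size: 4
Workers: 5 total, 4 matched, 1 unmatched
Jobs: 4 total, 4 matched, 0 unmatched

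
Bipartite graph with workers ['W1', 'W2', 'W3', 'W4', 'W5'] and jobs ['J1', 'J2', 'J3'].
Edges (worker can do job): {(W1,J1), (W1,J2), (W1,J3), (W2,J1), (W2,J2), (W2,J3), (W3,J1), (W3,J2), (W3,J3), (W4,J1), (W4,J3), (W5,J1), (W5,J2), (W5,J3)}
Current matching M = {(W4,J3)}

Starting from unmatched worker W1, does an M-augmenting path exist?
Yes: W1 → J3 → W4 → J1

An M-augmenting path alternates non-matching / matching edges, starting and ending at unmatched vertices.
Path: W1 → J3 → W4 → J1
(J1 is unmatched in M, so the path is augmenting.)
Flipping edges along this path would increase |M| from 1 to 2.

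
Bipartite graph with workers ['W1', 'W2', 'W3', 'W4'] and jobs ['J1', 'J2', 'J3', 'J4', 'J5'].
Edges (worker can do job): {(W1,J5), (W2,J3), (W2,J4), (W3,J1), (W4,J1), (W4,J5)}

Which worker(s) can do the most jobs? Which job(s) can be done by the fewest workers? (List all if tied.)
Most versatile: W2, W4 (2 jobs); Least covered: J2 (0 workers)

Worker degrees (jobs they can do): W1:1, W2:2, W3:1, W4:2
Job degrees (workers who can do it): J1:2, J2:0, J3:1, J4:1, J5:2

Maximum worker degree is 2, achieved by: W2, W4
Minimum job degree is 0, achieved by: J2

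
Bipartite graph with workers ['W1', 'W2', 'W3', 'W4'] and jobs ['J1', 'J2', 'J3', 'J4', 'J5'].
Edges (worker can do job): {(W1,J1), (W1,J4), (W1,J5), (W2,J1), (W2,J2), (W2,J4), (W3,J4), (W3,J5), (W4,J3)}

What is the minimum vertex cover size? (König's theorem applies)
Minimum vertex cover size = 4

By König's theorem: in bipartite graphs,
min vertex cover = max matching = 4

Maximum matching has size 4, so minimum vertex cover also has size 4.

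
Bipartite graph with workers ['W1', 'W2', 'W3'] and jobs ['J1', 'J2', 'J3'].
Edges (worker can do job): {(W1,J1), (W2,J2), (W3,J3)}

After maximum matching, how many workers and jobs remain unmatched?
Unmatched: 0 workers, 0 jobs

Maximum matching size: 3
Workers: 3 total, 3 matched, 0 unmatched
Jobs: 3 total, 3 matched, 0 unmatched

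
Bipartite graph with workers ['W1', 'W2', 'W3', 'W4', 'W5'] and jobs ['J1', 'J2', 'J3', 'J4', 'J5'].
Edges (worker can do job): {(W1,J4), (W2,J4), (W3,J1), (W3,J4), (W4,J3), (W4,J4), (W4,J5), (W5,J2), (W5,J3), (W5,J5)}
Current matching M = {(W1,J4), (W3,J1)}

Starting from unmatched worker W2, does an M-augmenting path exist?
No augmenting path from W2

Alternating search from W2 reaches jobs: {J4}.
Every reachable job is already matched in M, and following those matched edges back to workers exposes no further unvisited jobs.
No M-augmenting path from W2 exists.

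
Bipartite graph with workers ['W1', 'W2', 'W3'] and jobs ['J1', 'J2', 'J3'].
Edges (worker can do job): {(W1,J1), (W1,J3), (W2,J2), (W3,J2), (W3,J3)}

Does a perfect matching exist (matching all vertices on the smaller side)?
Yes, perfect matching exists (size 3)

Perfect matching: {(W1,J1), (W2,J2), (W3,J3)}
All 3 vertices on the smaller side are matched.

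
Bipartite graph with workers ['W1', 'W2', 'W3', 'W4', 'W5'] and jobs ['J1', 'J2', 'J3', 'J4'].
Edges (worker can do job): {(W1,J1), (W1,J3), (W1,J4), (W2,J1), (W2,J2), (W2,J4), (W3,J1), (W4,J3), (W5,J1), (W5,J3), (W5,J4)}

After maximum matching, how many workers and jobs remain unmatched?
Unmatched: 1 workers, 0 jobs

Maximum matching size: 4
Workers: 5 total, 4 matched, 1 unmatched
Jobs: 4 total, 4 matched, 0 unmatched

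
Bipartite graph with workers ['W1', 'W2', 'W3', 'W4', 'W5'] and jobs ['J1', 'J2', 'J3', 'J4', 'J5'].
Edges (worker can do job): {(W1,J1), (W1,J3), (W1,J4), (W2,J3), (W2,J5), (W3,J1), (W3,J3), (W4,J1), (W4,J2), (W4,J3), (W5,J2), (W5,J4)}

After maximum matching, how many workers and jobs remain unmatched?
Unmatched: 0 workers, 0 jobs

Maximum matching size: 5
Workers: 5 total, 5 matched, 0 unmatched
Jobs: 5 total, 5 matched, 0 unmatched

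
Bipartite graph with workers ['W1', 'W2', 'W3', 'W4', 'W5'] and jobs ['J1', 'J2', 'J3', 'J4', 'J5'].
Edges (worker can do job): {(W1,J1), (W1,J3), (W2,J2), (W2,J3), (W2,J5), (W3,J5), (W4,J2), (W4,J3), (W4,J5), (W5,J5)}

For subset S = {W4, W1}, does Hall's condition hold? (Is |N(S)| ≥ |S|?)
Yes: |N(S)| = 4, |S| = 2

Subset S = {W4, W1}
Neighbors N(S) = {J1, J2, J3, J5}

|N(S)| = 4, |S| = 2
Hall's condition: |N(S)| ≥ |S| is satisfied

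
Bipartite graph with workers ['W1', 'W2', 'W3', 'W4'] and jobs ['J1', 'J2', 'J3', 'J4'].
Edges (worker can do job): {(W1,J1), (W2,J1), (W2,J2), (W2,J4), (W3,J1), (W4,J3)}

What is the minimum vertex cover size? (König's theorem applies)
Minimum vertex cover size = 3

By König's theorem: in bipartite graphs,
min vertex cover = max matching = 3

Maximum matching has size 3, so minimum vertex cover also has size 3.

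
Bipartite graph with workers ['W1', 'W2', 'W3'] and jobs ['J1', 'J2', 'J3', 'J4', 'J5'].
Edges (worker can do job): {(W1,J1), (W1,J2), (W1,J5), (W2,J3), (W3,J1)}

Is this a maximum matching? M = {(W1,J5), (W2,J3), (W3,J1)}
Yes, size 3 is maximum

Proposed matching has size 3.
Maximum matching size for this graph: 3.

This is a maximum matching.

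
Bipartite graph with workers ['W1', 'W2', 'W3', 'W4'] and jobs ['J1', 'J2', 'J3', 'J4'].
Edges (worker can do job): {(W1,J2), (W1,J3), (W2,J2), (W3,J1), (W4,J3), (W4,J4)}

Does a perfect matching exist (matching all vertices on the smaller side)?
Yes, perfect matching exists (size 4)

Perfect matching: {(W1,J3), (W2,J2), (W3,J1), (W4,J4)}
All 4 vertices on the smaller side are matched.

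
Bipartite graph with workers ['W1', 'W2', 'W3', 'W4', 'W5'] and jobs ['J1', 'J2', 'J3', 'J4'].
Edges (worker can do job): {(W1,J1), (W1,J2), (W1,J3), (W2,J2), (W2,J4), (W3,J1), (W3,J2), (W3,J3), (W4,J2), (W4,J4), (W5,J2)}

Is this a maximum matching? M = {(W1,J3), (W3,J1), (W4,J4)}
No, size 3 is not maximum

Proposed matching has size 3.
Maximum matching size for this graph: 4.

This is NOT maximum - can be improved to size 4.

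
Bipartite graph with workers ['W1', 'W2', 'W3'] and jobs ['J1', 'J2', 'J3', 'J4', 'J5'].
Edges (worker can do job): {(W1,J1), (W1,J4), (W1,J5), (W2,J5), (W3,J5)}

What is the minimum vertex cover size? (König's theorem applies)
Minimum vertex cover size = 2

By König's theorem: in bipartite graphs,
min vertex cover = max matching = 2

Maximum matching has size 2, so minimum vertex cover also has size 2.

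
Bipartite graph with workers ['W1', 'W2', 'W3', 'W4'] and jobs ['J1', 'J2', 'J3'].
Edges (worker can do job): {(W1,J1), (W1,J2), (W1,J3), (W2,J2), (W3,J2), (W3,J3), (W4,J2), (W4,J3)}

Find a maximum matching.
Matching: {(W1,J1), (W3,J3), (W4,J2)}

Maximum matching (size 3):
  W1 → J1
  W3 → J3
  W4 → J2

Each worker is assigned to at most one job, and each job to at most one worker.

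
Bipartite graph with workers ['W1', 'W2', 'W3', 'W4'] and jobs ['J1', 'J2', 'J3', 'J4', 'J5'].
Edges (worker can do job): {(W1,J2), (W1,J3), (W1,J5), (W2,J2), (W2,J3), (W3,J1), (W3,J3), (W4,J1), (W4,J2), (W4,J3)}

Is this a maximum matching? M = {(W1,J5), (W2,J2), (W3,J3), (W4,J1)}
Yes, size 4 is maximum

Proposed matching has size 4.
Maximum matching size for this graph: 4.

This is a maximum matching.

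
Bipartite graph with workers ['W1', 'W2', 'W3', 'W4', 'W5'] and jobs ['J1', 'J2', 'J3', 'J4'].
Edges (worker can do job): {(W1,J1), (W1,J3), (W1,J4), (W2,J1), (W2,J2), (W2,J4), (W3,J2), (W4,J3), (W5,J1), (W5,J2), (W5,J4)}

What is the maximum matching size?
Maximum matching size = 4

Maximum matching: {(W1,J1), (W3,J2), (W4,J3), (W5,J4)}
Size: 4

This assigns 4 workers to 4 distinct jobs.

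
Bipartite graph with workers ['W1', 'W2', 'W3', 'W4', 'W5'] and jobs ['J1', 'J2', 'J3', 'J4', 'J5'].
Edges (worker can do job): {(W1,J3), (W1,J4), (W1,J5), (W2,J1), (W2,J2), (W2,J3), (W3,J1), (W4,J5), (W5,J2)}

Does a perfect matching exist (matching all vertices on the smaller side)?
Yes, perfect matching exists (size 5)

Perfect matching: {(W1,J4), (W2,J3), (W3,J1), (W4,J5), (W5,J2)}
All 5 vertices on the smaller side are matched.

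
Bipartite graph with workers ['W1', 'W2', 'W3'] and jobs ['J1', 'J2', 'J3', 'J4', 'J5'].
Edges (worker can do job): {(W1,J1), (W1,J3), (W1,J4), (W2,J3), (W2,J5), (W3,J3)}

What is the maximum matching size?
Maximum matching size = 3

Maximum matching: {(W1,J1), (W2,J5), (W3,J3)}
Size: 3

This assigns 3 workers to 3 distinct jobs.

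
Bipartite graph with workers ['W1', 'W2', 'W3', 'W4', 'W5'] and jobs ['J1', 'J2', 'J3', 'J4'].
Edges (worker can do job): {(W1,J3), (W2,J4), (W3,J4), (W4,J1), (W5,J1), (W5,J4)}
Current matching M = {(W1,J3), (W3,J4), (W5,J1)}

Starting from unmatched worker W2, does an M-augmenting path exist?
No augmenting path from W2

Alternating search from W2 reaches jobs: {J4}.
Every reachable job is already matched in M, and following those matched edges back to workers exposes no further unvisited jobs.
No M-augmenting path from W2 exists.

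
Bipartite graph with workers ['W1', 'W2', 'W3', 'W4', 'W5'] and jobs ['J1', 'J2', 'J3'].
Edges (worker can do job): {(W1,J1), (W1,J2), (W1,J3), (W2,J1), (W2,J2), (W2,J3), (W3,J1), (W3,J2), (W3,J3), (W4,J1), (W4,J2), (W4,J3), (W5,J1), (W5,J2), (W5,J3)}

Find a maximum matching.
Matching: {(W3,J1), (W4,J3), (W5,J2)}

Maximum matching (size 3):
  W3 → J1
  W4 → J3
  W5 → J2

Each worker is assigned to at most one job, and each job to at most one worker.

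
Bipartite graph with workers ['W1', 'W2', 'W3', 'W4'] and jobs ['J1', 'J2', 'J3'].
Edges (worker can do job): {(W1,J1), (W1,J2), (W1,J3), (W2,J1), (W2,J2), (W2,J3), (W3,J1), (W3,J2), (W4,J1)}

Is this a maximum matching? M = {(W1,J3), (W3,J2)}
No, size 2 is not maximum

Proposed matching has size 2.
Maximum matching size for this graph: 3.

This is NOT maximum - can be improved to size 3.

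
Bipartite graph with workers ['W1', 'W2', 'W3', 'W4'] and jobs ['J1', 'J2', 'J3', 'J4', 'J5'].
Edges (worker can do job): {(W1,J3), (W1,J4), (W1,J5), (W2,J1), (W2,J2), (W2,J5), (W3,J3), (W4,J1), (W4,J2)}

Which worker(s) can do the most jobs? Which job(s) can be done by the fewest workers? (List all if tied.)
Most versatile: W1, W2 (3 jobs); Least covered: J4 (1 workers)

Worker degrees (jobs they can do): W1:3, W2:3, W3:1, W4:2
Job degrees (workers who can do it): J1:2, J2:2, J3:2, J4:1, J5:2

Maximum worker degree is 3, achieved by: W1, W2
Minimum job degree is 1, achieved by: J4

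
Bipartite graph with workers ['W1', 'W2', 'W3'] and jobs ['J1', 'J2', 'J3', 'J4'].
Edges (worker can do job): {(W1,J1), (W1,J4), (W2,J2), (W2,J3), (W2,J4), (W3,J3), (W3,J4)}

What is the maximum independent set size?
Maximum independent set = 4

By König's theorem:
- Min vertex cover = Max matching = 3
- Max independent set = Total vertices - Min vertex cover
- Max independent set = 7 - 3 = 4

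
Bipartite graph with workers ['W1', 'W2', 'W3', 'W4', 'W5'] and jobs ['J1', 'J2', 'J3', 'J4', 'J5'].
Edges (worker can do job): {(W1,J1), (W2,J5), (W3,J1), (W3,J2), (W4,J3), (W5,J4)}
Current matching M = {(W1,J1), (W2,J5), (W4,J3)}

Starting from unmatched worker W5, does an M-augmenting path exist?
Yes: W5 → J4

An M-augmenting path alternates non-matching / matching edges, starting and ending at unmatched vertices.
Path: W5 → J4
(J4 is unmatched in M, so the path is augmenting.)
Flipping edges along this path would increase |M| from 3 to 4.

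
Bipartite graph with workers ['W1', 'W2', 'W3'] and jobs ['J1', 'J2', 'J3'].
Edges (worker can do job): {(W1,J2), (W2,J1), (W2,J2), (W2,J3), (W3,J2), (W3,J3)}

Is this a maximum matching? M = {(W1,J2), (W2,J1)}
No, size 2 is not maximum

Proposed matching has size 2.
Maximum matching size for this graph: 3.

This is NOT maximum - can be improved to size 3.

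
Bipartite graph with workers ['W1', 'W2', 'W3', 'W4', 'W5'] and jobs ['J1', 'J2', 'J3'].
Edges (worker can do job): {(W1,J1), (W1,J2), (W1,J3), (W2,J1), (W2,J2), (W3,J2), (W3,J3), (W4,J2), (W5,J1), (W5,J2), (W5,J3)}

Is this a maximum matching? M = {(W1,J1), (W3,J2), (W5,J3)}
Yes, size 3 is maximum

Proposed matching has size 3.
Maximum matching size for this graph: 3.

This is a maximum matching.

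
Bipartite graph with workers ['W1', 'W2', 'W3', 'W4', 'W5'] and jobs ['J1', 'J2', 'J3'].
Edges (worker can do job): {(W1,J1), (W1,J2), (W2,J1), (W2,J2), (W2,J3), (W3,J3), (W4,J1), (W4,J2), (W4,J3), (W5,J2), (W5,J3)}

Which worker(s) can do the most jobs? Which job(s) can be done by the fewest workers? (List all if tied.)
Most versatile: W2, W4 (3 jobs); Least covered: J1 (3 workers)

Worker degrees (jobs they can do): W1:2, W2:3, W3:1, W4:3, W5:2
Job degrees (workers who can do it): J1:3, J2:4, J3:4

Maximum worker degree is 3, achieved by: W2, W4
Minimum job degree is 3, achieved by: J1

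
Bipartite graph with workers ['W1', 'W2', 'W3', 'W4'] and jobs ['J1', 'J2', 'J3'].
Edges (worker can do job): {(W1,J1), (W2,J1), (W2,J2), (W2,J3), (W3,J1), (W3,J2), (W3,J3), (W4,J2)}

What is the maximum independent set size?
Maximum independent set = 4

By König's theorem:
- Min vertex cover = Max matching = 3
- Max independent set = Total vertices - Min vertex cover
- Max independent set = 7 - 3 = 4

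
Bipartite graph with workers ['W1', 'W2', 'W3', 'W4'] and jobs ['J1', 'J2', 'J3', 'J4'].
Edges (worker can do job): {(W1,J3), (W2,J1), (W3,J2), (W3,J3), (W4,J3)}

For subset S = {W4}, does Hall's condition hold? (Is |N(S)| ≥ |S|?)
Yes: |N(S)| = 1, |S| = 1

Subset S = {W4}
Neighbors N(S) = {J3}

|N(S)| = 1, |S| = 1
Hall's condition: |N(S)| ≥ |S| is satisfied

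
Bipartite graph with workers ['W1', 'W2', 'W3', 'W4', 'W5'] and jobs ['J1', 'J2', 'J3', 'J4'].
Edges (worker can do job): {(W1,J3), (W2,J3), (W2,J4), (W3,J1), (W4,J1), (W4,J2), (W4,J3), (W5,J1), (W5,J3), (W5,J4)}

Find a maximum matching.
Matching: {(W2,J4), (W3,J1), (W4,J2), (W5,J3)}

Maximum matching (size 4):
  W2 → J4
  W3 → J1
  W4 → J2
  W5 → J3

Each worker is assigned to at most one job, and each job to at most one worker.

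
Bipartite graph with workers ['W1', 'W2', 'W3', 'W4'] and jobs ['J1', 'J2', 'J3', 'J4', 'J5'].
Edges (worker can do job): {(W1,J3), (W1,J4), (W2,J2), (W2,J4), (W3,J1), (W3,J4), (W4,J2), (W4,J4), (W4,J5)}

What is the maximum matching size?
Maximum matching size = 4

Maximum matching: {(W1,J3), (W2,J2), (W3,J1), (W4,J4)}
Size: 4

This assigns 4 workers to 4 distinct jobs.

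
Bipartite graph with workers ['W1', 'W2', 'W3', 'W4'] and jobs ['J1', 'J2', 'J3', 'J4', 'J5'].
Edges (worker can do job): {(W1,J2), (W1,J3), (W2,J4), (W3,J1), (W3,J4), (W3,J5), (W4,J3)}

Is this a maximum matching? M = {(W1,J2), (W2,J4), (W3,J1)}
No, size 3 is not maximum

Proposed matching has size 3.
Maximum matching size for this graph: 4.

This is NOT maximum - can be improved to size 4.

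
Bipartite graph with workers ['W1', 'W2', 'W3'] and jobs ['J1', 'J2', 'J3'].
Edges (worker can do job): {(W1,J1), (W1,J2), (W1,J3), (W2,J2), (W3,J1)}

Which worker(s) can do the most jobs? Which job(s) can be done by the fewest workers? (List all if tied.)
Most versatile: W1 (3 jobs); Least covered: J3 (1 workers)

Worker degrees (jobs they can do): W1:3, W2:1, W3:1
Job degrees (workers who can do it): J1:2, J2:2, J3:1

Maximum worker degree is 3, achieved by: W1
Minimum job degree is 1, achieved by: J3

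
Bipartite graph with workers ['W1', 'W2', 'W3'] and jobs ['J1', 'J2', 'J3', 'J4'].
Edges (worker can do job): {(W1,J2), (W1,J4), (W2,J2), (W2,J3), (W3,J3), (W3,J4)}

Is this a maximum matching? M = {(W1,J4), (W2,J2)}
No, size 2 is not maximum

Proposed matching has size 2.
Maximum matching size for this graph: 3.

This is NOT maximum - can be improved to size 3.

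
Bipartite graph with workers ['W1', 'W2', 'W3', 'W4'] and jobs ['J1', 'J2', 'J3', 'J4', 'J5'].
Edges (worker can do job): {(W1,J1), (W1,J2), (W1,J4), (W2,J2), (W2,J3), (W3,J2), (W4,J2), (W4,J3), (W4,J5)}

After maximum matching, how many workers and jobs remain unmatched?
Unmatched: 0 workers, 1 jobs

Maximum matching size: 4
Workers: 4 total, 4 matched, 0 unmatched
Jobs: 5 total, 4 matched, 1 unmatched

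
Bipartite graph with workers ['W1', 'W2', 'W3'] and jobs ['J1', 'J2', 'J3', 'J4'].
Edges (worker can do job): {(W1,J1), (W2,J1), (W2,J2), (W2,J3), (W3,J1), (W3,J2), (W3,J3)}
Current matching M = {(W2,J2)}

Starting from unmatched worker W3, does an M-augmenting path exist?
Yes: W3 → J1

An M-augmenting path alternates non-matching / matching edges, starting and ending at unmatched vertices.
Path: W3 → J1
(J1 is unmatched in M, so the path is augmenting.)
Flipping edges along this path would increase |M| from 1 to 2.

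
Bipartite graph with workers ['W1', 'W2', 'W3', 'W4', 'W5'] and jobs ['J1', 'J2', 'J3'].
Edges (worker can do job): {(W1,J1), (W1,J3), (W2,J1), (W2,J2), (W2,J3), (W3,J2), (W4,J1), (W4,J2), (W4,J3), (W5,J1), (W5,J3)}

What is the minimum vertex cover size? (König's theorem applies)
Minimum vertex cover size = 3

By König's theorem: in bipartite graphs,
min vertex cover = max matching = 3

Maximum matching has size 3, so minimum vertex cover also has size 3.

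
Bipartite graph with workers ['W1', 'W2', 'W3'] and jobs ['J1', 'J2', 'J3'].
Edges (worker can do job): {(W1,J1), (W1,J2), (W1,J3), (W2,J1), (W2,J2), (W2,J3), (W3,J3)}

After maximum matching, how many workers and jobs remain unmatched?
Unmatched: 0 workers, 0 jobs

Maximum matching size: 3
Workers: 3 total, 3 matched, 0 unmatched
Jobs: 3 total, 3 matched, 0 unmatched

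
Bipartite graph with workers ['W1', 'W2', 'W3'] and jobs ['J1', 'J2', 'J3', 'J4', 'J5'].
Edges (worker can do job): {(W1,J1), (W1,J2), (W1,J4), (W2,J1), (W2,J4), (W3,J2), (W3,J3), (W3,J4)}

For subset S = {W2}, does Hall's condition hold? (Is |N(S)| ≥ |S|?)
Yes: |N(S)| = 2, |S| = 1

Subset S = {W2}
Neighbors N(S) = {J1, J4}

|N(S)| = 2, |S| = 1
Hall's condition: |N(S)| ≥ |S| is satisfied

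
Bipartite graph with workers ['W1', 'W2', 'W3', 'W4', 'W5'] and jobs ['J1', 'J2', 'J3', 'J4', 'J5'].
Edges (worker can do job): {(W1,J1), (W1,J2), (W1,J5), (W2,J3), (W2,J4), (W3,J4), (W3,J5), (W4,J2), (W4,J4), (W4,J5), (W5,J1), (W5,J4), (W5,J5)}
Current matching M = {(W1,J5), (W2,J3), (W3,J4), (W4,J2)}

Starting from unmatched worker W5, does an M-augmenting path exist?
Yes: W5 → J1

An M-augmenting path alternates non-matching / matching edges, starting and ending at unmatched vertices.
Path: W5 → J1
(J1 is unmatched in M, so the path is augmenting.)
Flipping edges along this path would increase |M| from 4 to 5.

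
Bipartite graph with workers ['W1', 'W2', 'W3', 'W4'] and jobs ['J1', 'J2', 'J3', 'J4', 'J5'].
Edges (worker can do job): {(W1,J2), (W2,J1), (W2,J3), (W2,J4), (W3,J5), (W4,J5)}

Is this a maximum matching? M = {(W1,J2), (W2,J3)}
No, size 2 is not maximum

Proposed matching has size 2.
Maximum matching size for this graph: 3.

This is NOT maximum - can be improved to size 3.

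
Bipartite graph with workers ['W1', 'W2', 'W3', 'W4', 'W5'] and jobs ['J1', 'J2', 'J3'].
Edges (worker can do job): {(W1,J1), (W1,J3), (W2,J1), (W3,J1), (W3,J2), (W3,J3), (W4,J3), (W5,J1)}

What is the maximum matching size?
Maximum matching size = 3

Maximum matching: {(W3,J2), (W4,J3), (W5,J1)}
Size: 3

This assigns 3 workers to 3 distinct jobs.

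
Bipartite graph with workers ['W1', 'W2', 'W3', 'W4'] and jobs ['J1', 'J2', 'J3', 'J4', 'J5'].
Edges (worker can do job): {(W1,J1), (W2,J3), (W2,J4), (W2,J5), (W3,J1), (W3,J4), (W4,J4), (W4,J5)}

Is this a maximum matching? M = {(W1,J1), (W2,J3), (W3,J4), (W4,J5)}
Yes, size 4 is maximum

Proposed matching has size 4.
Maximum matching size for this graph: 4.

This is a maximum matching.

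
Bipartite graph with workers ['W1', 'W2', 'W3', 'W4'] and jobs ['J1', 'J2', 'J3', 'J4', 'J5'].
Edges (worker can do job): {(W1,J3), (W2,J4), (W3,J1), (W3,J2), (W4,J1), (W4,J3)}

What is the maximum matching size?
Maximum matching size = 4

Maximum matching: {(W1,J3), (W2,J4), (W3,J2), (W4,J1)}
Size: 4

This assigns 4 workers to 4 distinct jobs.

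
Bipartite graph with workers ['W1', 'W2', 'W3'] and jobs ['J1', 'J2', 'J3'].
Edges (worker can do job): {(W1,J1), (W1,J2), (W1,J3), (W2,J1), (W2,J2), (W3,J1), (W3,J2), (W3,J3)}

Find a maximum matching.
Matching: {(W1,J3), (W2,J2), (W3,J1)}

Maximum matching (size 3):
  W1 → J3
  W2 → J2
  W3 → J1

Each worker is assigned to at most one job, and each job to at most one worker.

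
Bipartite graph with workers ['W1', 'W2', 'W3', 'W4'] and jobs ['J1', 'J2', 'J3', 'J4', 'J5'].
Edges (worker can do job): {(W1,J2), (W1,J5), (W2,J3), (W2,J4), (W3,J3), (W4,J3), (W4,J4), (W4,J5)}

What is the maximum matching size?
Maximum matching size = 4

Maximum matching: {(W1,J2), (W2,J4), (W3,J3), (W4,J5)}
Size: 4

This assigns 4 workers to 4 distinct jobs.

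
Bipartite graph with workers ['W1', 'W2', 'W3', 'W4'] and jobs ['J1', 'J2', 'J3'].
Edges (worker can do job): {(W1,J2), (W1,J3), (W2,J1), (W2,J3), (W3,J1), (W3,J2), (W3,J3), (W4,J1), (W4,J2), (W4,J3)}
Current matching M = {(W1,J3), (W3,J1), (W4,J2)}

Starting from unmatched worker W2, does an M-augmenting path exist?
No augmenting path from W2

Alternating search from W2 reaches jobs: {J1, J2, J3}.
Every reachable job is already matched in M, and following those matched edges back to workers exposes no further unvisited jobs.
No M-augmenting path from W2 exists.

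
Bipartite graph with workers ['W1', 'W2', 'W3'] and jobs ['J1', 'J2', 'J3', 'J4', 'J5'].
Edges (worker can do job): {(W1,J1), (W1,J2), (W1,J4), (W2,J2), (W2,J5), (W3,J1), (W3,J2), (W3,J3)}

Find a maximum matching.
Matching: {(W1,J1), (W2,J5), (W3,J2)}

Maximum matching (size 3):
  W1 → J1
  W2 → J5
  W3 → J2

Each worker is assigned to at most one job, and each job to at most one worker.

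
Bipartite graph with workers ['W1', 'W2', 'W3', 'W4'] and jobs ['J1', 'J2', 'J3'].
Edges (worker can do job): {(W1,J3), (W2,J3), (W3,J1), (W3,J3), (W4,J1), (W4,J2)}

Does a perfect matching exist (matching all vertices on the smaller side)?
Yes, perfect matching exists (size 3)

Perfect matching: {(W1,J3), (W3,J1), (W4,J2)}
All 3 vertices on the smaller side are matched.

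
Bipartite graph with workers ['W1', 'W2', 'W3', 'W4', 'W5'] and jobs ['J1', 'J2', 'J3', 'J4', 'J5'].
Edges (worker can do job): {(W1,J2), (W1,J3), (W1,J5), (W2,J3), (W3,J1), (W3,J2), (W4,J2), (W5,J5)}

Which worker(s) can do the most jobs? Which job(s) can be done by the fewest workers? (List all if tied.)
Most versatile: W1 (3 jobs); Least covered: J4 (0 workers)

Worker degrees (jobs they can do): W1:3, W2:1, W3:2, W4:1, W5:1
Job degrees (workers who can do it): J1:1, J2:3, J3:2, J4:0, J5:2

Maximum worker degree is 3, achieved by: W1
Minimum job degree is 0, achieved by: J4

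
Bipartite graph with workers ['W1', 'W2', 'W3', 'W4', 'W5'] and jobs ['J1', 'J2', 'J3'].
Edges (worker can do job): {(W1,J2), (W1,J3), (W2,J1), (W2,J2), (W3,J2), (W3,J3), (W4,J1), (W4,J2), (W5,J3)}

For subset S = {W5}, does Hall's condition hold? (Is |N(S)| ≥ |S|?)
Yes: |N(S)| = 1, |S| = 1

Subset S = {W5}
Neighbors N(S) = {J3}

|N(S)| = 1, |S| = 1
Hall's condition: |N(S)| ≥ |S| is satisfied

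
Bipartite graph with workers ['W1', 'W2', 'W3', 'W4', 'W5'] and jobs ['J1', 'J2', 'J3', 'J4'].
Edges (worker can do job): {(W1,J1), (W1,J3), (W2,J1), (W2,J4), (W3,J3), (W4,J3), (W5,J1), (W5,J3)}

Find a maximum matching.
Matching: {(W2,J4), (W3,J3), (W5,J1)}

Maximum matching (size 3):
  W2 → J4
  W3 → J3
  W5 → J1

Each worker is assigned to at most one job, and each job to at most one worker.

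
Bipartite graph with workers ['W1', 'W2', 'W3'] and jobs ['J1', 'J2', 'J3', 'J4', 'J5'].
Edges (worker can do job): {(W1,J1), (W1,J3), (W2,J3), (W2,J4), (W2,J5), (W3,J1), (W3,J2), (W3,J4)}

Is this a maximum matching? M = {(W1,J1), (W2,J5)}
No, size 2 is not maximum

Proposed matching has size 2.
Maximum matching size for this graph: 3.

This is NOT maximum - can be improved to size 3.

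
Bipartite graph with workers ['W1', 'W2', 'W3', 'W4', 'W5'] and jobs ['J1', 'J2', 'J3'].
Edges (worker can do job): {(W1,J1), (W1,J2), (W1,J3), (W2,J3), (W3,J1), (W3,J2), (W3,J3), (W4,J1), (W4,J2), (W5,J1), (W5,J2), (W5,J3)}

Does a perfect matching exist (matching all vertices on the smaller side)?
Yes, perfect matching exists (size 3)

Perfect matching: {(W1,J3), (W3,J2), (W5,J1)}
All 3 vertices on the smaller side are matched.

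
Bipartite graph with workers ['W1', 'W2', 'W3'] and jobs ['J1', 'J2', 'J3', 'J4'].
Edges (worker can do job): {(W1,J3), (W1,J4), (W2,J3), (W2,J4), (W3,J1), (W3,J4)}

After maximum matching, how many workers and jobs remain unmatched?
Unmatched: 0 workers, 1 jobs

Maximum matching size: 3
Workers: 3 total, 3 matched, 0 unmatched
Jobs: 4 total, 3 matched, 1 unmatched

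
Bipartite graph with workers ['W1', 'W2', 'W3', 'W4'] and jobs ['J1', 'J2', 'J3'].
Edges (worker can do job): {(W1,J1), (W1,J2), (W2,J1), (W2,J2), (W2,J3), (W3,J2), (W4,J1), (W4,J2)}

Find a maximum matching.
Matching: {(W1,J1), (W2,J3), (W4,J2)}

Maximum matching (size 3):
  W1 → J1
  W2 → J3
  W4 → J2

Each worker is assigned to at most one job, and each job to at most one worker.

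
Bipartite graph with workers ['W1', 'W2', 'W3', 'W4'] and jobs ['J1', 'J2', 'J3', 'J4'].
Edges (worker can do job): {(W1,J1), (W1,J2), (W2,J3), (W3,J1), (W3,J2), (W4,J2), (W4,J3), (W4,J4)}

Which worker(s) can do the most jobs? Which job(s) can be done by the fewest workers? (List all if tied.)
Most versatile: W4 (3 jobs); Least covered: J4 (1 workers)

Worker degrees (jobs they can do): W1:2, W2:1, W3:2, W4:3
Job degrees (workers who can do it): J1:2, J2:3, J3:2, J4:1

Maximum worker degree is 3, achieved by: W4
Minimum job degree is 1, achieved by: J4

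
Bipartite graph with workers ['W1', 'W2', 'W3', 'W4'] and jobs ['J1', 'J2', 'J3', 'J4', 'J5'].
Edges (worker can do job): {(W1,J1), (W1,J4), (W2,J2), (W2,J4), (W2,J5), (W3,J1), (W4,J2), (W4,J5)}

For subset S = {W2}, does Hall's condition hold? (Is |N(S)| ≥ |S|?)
Yes: |N(S)| = 3, |S| = 1

Subset S = {W2}
Neighbors N(S) = {J2, J4, J5}

|N(S)| = 3, |S| = 1
Hall's condition: |N(S)| ≥ |S| is satisfied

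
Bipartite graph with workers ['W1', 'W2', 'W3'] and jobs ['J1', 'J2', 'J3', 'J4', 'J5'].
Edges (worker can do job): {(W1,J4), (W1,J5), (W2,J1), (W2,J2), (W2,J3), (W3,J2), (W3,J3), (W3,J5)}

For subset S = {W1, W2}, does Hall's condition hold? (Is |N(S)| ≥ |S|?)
Yes: |N(S)| = 5, |S| = 2

Subset S = {W1, W2}
Neighbors N(S) = {J1, J2, J3, J4, J5}

|N(S)| = 5, |S| = 2
Hall's condition: |N(S)| ≥ |S| is satisfied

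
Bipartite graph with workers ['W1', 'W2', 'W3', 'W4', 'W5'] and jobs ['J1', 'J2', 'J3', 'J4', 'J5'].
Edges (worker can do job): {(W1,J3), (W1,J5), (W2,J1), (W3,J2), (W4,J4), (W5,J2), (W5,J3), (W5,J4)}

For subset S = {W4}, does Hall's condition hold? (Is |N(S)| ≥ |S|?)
Yes: |N(S)| = 1, |S| = 1

Subset S = {W4}
Neighbors N(S) = {J4}

|N(S)| = 1, |S| = 1
Hall's condition: |N(S)| ≥ |S| is satisfied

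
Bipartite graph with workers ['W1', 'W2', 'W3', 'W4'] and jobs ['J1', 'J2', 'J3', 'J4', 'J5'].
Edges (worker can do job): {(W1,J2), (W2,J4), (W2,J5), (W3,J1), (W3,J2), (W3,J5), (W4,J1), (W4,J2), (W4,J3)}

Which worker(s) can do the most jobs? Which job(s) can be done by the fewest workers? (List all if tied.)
Most versatile: W3, W4 (3 jobs); Least covered: J3, J4 (1 workers)

Worker degrees (jobs they can do): W1:1, W2:2, W3:3, W4:3
Job degrees (workers who can do it): J1:2, J2:3, J3:1, J4:1, J5:2

Maximum worker degree is 3, achieved by: W3, W4
Minimum job degree is 1, achieved by: J3, J4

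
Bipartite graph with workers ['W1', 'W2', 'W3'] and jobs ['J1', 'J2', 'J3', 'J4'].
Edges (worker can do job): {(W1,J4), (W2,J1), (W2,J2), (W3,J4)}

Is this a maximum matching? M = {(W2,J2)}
No, size 1 is not maximum

Proposed matching has size 1.
Maximum matching size for this graph: 2.

This is NOT maximum - can be improved to size 2.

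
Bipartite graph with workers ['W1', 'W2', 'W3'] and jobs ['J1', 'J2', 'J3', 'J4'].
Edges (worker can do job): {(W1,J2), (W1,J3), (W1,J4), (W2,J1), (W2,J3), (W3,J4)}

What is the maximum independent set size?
Maximum independent set = 4

By König's theorem:
- Min vertex cover = Max matching = 3
- Max independent set = Total vertices - Min vertex cover
- Max independent set = 7 - 3 = 4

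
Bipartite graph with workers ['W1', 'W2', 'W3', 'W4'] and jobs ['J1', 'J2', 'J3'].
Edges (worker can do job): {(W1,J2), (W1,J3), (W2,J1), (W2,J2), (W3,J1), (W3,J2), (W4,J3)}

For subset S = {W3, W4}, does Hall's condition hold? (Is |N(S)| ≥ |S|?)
Yes: |N(S)| = 3, |S| = 2

Subset S = {W3, W4}
Neighbors N(S) = {J1, J2, J3}

|N(S)| = 3, |S| = 2
Hall's condition: |N(S)| ≥ |S| is satisfied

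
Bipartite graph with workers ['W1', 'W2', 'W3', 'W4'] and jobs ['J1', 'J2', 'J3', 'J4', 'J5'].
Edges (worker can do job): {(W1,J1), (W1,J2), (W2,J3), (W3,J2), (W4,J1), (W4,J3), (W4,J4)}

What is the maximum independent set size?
Maximum independent set = 5

By König's theorem:
- Min vertex cover = Max matching = 4
- Max independent set = Total vertices - Min vertex cover
- Max independent set = 9 - 4 = 5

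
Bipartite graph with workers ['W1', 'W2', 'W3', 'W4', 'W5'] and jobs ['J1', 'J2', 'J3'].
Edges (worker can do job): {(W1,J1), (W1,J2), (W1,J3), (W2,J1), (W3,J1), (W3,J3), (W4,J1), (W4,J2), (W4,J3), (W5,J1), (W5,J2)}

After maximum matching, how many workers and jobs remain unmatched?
Unmatched: 2 workers, 0 jobs

Maximum matching size: 3
Workers: 5 total, 3 matched, 2 unmatched
Jobs: 3 total, 3 matched, 0 unmatched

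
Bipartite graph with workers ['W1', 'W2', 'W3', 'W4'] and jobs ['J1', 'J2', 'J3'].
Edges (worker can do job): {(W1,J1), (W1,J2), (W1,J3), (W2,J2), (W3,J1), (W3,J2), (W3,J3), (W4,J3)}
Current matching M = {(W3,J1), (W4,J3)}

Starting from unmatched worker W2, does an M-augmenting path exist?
Yes: W2 → J2

An M-augmenting path alternates non-matching / matching edges, starting and ending at unmatched vertices.
Path: W2 → J2
(J2 is unmatched in M, so the path is augmenting.)
Flipping edges along this path would increase |M| from 2 to 3.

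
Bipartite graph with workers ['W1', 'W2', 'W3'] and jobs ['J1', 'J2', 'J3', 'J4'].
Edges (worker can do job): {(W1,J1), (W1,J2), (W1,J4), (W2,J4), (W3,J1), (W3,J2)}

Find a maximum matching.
Matching: {(W1,J2), (W2,J4), (W3,J1)}

Maximum matching (size 3):
  W1 → J2
  W2 → J4
  W3 → J1

Each worker is assigned to at most one job, and each job to at most one worker.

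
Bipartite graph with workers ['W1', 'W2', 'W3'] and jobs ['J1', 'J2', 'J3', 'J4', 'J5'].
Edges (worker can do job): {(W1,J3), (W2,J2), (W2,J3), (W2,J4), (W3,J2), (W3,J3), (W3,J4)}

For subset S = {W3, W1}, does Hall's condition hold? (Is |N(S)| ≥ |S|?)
Yes: |N(S)| = 3, |S| = 2

Subset S = {W3, W1}
Neighbors N(S) = {J2, J3, J4}

|N(S)| = 3, |S| = 2
Hall's condition: |N(S)| ≥ |S| is satisfied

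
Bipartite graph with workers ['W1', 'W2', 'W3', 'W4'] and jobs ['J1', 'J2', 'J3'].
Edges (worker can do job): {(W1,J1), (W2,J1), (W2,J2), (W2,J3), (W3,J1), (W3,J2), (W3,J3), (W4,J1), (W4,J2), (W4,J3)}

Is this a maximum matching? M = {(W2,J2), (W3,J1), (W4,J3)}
Yes, size 3 is maximum

Proposed matching has size 3.
Maximum matching size for this graph: 3.

This is a maximum matching.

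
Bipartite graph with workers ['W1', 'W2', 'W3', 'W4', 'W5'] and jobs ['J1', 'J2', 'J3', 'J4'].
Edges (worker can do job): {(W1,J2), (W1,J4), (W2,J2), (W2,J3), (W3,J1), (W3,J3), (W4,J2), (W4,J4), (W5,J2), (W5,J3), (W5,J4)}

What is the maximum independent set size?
Maximum independent set = 5

By König's theorem:
- Min vertex cover = Max matching = 4
- Max independent set = Total vertices - Min vertex cover
- Max independent set = 9 - 4 = 5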